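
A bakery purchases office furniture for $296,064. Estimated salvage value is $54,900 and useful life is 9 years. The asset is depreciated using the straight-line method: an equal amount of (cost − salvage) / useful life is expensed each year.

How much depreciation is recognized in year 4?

$26,796

Depreciable base = $296,064 − $54,900 = $241,164.
Annual expense = $241,164 / 9 = $26,796.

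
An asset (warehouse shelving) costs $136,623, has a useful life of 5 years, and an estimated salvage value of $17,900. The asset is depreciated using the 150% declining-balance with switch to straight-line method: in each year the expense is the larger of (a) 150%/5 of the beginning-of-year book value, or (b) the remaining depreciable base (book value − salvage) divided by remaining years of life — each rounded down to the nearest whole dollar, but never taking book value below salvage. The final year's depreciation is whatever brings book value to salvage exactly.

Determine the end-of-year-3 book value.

Depreciable base = $136,623 − $17,900 = $118,723.
Year 1: DB = ⌊$136,623 × 150%/5⌋ = $40,986; SL = ⌊$118,723/5⌋ = $23,744 → take DB $40,986. Book value $95,637.
Year 2: DB = ⌊$95,637 × 150%/5⌋ = $28,691; SL = ⌊$77,737/4⌋ = $19,434 → take DB $28,691. Book value $66,946.
Year 3: DB = ⌊$66,946 × 150%/5⌋ = $20,083; SL = ⌊$49,046/3⌋ = $16,348 → take DB $20,083. Book value $46,863.

$46,863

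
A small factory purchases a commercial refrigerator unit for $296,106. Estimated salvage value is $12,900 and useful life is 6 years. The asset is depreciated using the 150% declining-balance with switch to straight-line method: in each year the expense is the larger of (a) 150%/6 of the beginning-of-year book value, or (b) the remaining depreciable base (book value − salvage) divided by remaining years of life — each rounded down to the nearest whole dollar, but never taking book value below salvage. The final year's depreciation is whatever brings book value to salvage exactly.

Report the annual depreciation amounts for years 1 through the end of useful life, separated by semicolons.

Depreciable base = $296,106 − $12,900 = $283,206.
Year 1: DB = ⌊$296,106 × 150%/6⌋ = $74,026; SL = ⌊$283,206/6⌋ = $47,201 → take DB $74,026. Book value $222,080.
Year 2: DB = ⌊$222,080 × 150%/6⌋ = $55,520; SL = ⌊$209,180/5⌋ = $41,836 → take DB $55,520. Book value $166,560.
Year 3: DB = ⌊$166,560 × 150%/6⌋ = $41,640; SL = ⌊$153,660/4⌋ = $38,415 → take DB $41,640. Book value $124,920.
Year 4: DB = ⌊$124,920 × 150%/6⌋ = $31,230; SL = ⌊$112,020/3⌋ = $37,340 → take SL $37,340. Book value $87,580.
Year 5: DB = ⌊$87,580 × 150%/6⌋ = $21,895; SL = ⌊$74,680/2⌋ = $37,340 → take SL $37,340. Book value $50,240.
Year 6 (final): $50,240 − $12,900 = $37,340. Book value $12,900.

$74,026; $55,520; $41,640; $37,340; $37,340; $37,340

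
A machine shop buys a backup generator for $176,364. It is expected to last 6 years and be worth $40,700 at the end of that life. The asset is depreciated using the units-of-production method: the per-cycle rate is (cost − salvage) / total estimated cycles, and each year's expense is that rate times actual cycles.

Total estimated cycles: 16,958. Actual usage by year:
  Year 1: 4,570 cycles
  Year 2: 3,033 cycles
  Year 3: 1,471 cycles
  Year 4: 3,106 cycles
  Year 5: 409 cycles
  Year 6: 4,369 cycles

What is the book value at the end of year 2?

Depreciable base = $176,364 − $40,700 = $135,664.
Rate = $135,664 / 16,958 cycles = $8 per cycle.
Year 1: 4,570 × $8 = $36,560. Book value $139,804.
Year 2: 3,033 × $8 = $24,264. Book value $115,540.

$115,540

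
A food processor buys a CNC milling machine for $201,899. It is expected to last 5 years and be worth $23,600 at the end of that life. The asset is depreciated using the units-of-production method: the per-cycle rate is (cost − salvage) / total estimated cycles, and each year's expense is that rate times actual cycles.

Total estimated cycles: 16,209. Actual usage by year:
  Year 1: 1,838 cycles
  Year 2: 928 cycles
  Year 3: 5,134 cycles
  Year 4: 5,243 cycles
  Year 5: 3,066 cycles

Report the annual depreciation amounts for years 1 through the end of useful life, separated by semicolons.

Depreciable base = $201,899 − $23,600 = $178,299.
Rate = $178,299 / 16,209 cycles = $11 per cycle.
Year 1: 1,838 × $11 = $20,218. Book value $181,681.
Year 2: 928 × $11 = $10,208. Book value $171,473.
Year 3: 5,134 × $11 = $56,474. Book value $114,999.
Year 4: 5,243 × $11 = $57,673. Book value $57,326.
Year 5: 3,066 × $11 = $33,726. Book value $23,600.

$20,218; $10,208; $56,474; $57,673; $33,726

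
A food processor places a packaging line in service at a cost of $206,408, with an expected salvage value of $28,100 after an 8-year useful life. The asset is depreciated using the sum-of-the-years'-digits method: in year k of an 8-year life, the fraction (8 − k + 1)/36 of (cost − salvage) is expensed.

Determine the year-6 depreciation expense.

$14,859

Depreciable base = $206,408 − $28,100 = $178,308.
Sum of the years' digits = 8+7+6+5+4+3+2+1 = 36.
Year 1: $178,308 × 8/36 = $39,624. Book value $166,784.
Year 2: $178,308 × 7/36 = $34,671. Book value $132,113.
Year 3: $178,308 × 6/36 = $29,718. Book value $102,395.
Year 4: $178,308 × 5/36 = $24,765. Book value $77,630.
Year 5: $178,308 × 4/36 = $19,812. Book value $57,818.
Year 6: $178,308 × 3/36 = $14,859. Book value $42,959.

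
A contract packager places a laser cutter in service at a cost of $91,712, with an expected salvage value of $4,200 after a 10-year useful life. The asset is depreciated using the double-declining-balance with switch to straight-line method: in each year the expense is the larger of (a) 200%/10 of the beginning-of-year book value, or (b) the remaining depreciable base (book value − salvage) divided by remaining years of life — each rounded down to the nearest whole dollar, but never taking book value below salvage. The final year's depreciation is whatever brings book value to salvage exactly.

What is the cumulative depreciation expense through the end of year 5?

Depreciable base = $91,712 − $4,200 = $87,512.
Year 1: DB = ⌊$91,712 × 200%/10⌋ = $18,342; SL = ⌊$87,512/10⌋ = $8,751 → take DB $18,342. Book value $73,370.
Year 2: DB = ⌊$73,370 × 200%/10⌋ = $14,674; SL = ⌊$69,170/9⌋ = $7,685 → take DB $14,674. Book value $58,696.
Year 3: DB = ⌊$58,696 × 200%/10⌋ = $11,739; SL = ⌊$54,496/8⌋ = $6,812 → take DB $11,739. Book value $46,957.
Year 4: DB = ⌊$46,957 × 200%/10⌋ = $9,391; SL = ⌊$42,757/7⌋ = $6,108 → take DB $9,391. Book value $37,566.
Year 5: DB = ⌊$37,566 × 200%/10⌋ = $7,513; SL = ⌊$33,366/6⌋ = $5,561 → take DB $7,513. Book value $30,053.
Accumulated through year 5 = $91,712 − $30,053 = $61,659.

$61,659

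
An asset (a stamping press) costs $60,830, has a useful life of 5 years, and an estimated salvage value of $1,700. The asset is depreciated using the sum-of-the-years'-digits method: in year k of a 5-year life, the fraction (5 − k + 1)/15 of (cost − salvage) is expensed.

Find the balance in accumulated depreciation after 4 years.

Depreciable base = $60,830 − $1,700 = $59,130.
Sum of the years' digits = 5+4+3+2+1 = 15.
Year 1: $59,130 × 5/15 = $19,710. Book value $41,120.
Year 2: $59,130 × 4/15 = $15,768. Book value $25,352.
Year 3: $59,130 × 3/15 = $11,826. Book value $13,526.
Year 4: $59,130 × 2/15 = $7,884. Book value $5,642.
Accumulated through year 4 = $60,830 − $5,642 = $55,188.

$55,188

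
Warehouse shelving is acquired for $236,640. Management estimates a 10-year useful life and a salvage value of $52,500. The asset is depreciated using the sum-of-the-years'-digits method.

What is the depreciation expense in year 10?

Depreciable base = $236,640 − $52,500 = $184,140.
Sum of the years' digits = 10+9+8+7+6+5+4+3+2+1 = 55.
Year 1: $184,140 × 10/55 = $33,480. Book value $203,160.
Year 2: $184,140 × 9/55 = $30,132. Book value $173,028.
Year 3: $184,140 × 8/55 = $26,784. Book value $146,244.
Year 4: $184,140 × 7/55 = $23,436. Book value $122,808.
Year 5: $184,140 × 6/55 = $20,088. Book value $102,720.
Year 6: $184,140 × 5/55 = $16,740. Book value $85,980.
Year 7: $184,140 × 4/55 = $13,392. Book value $72,588.
Year 8: $184,140 × 3/55 = $10,044. Book value $62,544.
Year 9: $184,140 × 2/55 = $6,696. Book value $55,848.
Year 10: $184,140 × 1/55 = $3,348. Book value $52,500.

$3,348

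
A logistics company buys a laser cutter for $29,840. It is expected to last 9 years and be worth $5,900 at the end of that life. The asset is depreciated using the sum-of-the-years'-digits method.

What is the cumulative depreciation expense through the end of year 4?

Depreciable base = $29,840 − $5,900 = $23,940.
Sum of the years' digits = 9+8+7+6+5+4+3+2+1 = 45.
Year 1: $23,940 × 9/45 = $4,788. Book value $25,052.
Year 2: $23,940 × 8/45 = $4,256. Book value $20,796.
Year 3: $23,940 × 7/45 = $3,724. Book value $17,072.
Year 4: $23,940 × 6/45 = $3,192. Book value $13,880.
Accumulated through year 4 = $29,840 − $13,880 = $15,960.

$15,960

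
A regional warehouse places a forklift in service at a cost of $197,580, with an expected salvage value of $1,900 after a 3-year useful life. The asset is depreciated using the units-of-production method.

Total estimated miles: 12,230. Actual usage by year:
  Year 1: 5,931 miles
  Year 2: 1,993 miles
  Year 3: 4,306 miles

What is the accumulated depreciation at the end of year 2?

Depreciable base = $197,580 − $1,900 = $195,680.
Rate = $195,680 / 12,230 miles = $16 per mile.
Year 1: 5,931 × $16 = $94,896. Book value $102,684.
Year 2: 1,993 × $16 = $31,888. Book value $70,796.
Accumulated through year 2 = $197,580 − $70,796 = $126,784.

$126,784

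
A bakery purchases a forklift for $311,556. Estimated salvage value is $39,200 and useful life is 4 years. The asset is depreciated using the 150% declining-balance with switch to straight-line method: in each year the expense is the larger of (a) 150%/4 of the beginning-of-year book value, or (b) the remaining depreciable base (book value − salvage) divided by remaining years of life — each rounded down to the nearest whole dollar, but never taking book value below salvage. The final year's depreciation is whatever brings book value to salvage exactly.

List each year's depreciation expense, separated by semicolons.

Depreciable base = $311,556 − $39,200 = $272,356.
Year 1: DB = ⌊$311,556 × 150%/4⌋ = $116,833; SL = ⌊$272,356/4⌋ = $68,089 → take DB $116,833. Book value $194,723.
Year 2: DB = ⌊$194,723 × 150%/4⌋ = $73,021; SL = ⌊$155,523/3⌋ = $51,841 → take DB $73,021. Book value $121,702.
Year 3: DB = ⌊$121,702 × 150%/4⌋ = $45,638; SL = ⌊$82,502/2⌋ = $41,251 → take DB $45,638. Book value $76,064.
Year 4 (final): $76,064 − $39,200 = $36,864. Book value $39,200.

$116,833; $73,021; $45,638; $36,864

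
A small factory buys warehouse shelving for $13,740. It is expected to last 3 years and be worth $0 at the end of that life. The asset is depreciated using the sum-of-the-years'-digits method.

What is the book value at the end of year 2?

Depreciable base = $13,740 − $0 = $13,740.
Sum of the years' digits = 3+2+1 = 6.
Year 1: $13,740 × 3/6 = $6,870. Book value $6,870.
Year 2: $13,740 × 2/6 = $4,580. Book value $2,290.

$2,290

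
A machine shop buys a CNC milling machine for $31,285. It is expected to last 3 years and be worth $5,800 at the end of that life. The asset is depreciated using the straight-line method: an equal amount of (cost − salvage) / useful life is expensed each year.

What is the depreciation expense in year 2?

$8,495

Depreciable base = $31,285 − $5,800 = $25,485.
Annual expense = $25,485 / 3 = $8,495.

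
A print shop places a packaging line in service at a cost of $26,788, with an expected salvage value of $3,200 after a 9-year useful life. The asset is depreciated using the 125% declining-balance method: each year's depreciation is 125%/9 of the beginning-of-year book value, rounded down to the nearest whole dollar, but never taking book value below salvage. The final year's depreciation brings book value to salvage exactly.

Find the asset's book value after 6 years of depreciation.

$10,925

Depreciable base = $26,788 − $3,200 = $23,588.
Year 1: ⌊$26,788 × 125%/9⌋ = $3,720. Book value $23,068.
Year 2: ⌊$23,068 × 125%/9⌋ = $3,203. Book value $19,865.
Year 3: ⌊$19,865 × 125%/9⌋ = $2,759. Book value $17,106.
Year 4: ⌊$17,106 × 125%/9⌋ = $2,375. Book value $14,731.
Year 5: ⌊$14,731 × 125%/9⌋ = $2,045. Book value $12,686.
Year 6: ⌊$12,686 × 125%/9⌋ = $1,761. Book value $10,925.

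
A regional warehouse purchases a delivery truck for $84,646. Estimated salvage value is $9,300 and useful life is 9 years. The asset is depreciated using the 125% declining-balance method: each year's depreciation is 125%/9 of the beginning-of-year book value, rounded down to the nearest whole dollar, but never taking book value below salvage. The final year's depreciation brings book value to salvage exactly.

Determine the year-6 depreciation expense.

$5,566

Depreciable base = $84,646 − $9,300 = $75,346.
Year 1: ⌊$84,646 × 125%/9⌋ = $11,756. Book value $72,890.
Year 2: ⌊$72,890 × 125%/9⌋ = $10,123. Book value $62,767.
Year 3: ⌊$62,767 × 125%/9⌋ = $8,717. Book value $54,050.
Year 4: ⌊$54,050 × 125%/9⌋ = $7,506. Book value $46,544.
Year 5: ⌊$46,544 × 125%/9⌋ = $6,464. Book value $40,080.
Year 6: ⌊$40,080 × 125%/9⌋ = $5,566. Book value $34,514.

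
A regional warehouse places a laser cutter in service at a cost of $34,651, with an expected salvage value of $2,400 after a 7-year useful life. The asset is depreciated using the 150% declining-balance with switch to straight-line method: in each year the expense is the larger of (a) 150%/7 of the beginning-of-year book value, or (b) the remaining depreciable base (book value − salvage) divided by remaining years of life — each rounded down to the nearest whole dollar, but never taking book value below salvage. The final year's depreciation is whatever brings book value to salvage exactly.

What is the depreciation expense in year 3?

Depreciable base = $34,651 − $2,400 = $32,251.
Year 1: DB = ⌊$34,651 × 150%/7⌋ = $7,425; SL = ⌊$32,251/7⌋ = $4,607 → take DB $7,425. Book value $27,226.
Year 2: DB = ⌊$27,226 × 150%/7⌋ = $5,834; SL = ⌊$24,826/6⌋ = $4,137 → take DB $5,834. Book value $21,392.
Year 3: DB = ⌊$21,392 × 150%/7⌋ = $4,584; SL = ⌊$18,992/5⌋ = $3,798 → take DB $4,584. Book value $16,808.

$4,584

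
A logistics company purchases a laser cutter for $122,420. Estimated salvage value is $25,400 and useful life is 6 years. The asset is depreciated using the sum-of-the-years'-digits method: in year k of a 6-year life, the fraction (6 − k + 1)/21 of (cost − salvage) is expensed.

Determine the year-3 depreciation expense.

$18,480

Depreciable base = $122,420 − $25,400 = $97,020.
Sum of the years' digits = 6+5+4+3+2+1 = 21.
Year 1: $97,020 × 6/21 = $27,720. Book value $94,700.
Year 2: $97,020 × 5/21 = $23,100. Book value $71,600.
Year 3: $97,020 × 4/21 = $18,480. Book value $53,120.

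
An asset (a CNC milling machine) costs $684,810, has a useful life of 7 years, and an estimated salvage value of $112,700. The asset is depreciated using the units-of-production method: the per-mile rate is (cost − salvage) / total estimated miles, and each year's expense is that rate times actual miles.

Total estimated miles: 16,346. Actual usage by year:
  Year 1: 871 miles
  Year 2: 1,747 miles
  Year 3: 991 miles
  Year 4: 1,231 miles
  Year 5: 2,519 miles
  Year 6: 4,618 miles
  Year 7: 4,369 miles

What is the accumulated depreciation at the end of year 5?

$257,565

Depreciable base = $684,810 − $112,700 = $572,110.
Rate = $572,110 / 16,346 miles = $35 per mile.
Year 1: 871 × $35 = $30,485. Book value $654,325.
Year 2: 1,747 × $35 = $61,145. Book value $593,180.
Year 3: 991 × $35 = $34,685. Book value $558,495.
Year 4: 1,231 × $35 = $43,085. Book value $515,410.
Year 5: 2,519 × $35 = $88,165. Book value $427,245.
Accumulated through year 5 = $684,810 − $427,245 = $257,565.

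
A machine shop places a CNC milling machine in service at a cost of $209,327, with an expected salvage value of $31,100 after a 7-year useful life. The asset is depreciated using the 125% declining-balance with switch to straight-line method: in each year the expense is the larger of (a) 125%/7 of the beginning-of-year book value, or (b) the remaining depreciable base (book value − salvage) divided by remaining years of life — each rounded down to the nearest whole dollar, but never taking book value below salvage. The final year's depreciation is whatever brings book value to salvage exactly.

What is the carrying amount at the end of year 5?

$73,562

Depreciable base = $209,327 − $31,100 = $178,227.
Year 1: DB = ⌊$209,327 × 125%/7⌋ = $37,379; SL = ⌊$178,227/7⌋ = $25,461 → take DB $37,379. Book value $171,948.
Year 2: DB = ⌊$171,948 × 125%/7⌋ = $30,705; SL = ⌊$140,848/6⌋ = $23,474 → take DB $30,705. Book value $141,243.
Year 3: DB = ⌊$141,243 × 125%/7⌋ = $25,221; SL = ⌊$110,143/5⌋ = $22,028 → take DB $25,221. Book value $116,022.
Year 4: DB = ⌊$116,022 × 125%/7⌋ = $20,718; SL = ⌊$84,922/4⌋ = $21,230 → take SL $21,230. Book value $94,792.
Year 5: DB = ⌊$94,792 × 125%/7⌋ = $16,927; SL = ⌊$63,692/3⌋ = $21,230 → take SL $21,230. Book value $73,562.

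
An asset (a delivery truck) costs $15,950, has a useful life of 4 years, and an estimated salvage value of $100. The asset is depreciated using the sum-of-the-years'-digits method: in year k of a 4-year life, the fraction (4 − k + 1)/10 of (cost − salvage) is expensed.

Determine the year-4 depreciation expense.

Depreciable base = $15,950 − $100 = $15,850.
Sum of the years' digits = 4+3+2+1 = 10.
Year 1: $15,850 × 4/10 = $6,340. Book value $9,610.
Year 2: $15,850 × 3/10 = $4,755. Book value $4,855.
Year 3: $15,850 × 2/10 = $3,170. Book value $1,685.
Year 4: $15,850 × 1/10 = $1,585. Book value $100.

$1,585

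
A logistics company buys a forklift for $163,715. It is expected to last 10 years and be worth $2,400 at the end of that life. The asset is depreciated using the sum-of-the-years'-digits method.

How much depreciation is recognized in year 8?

Depreciable base = $163,715 − $2,400 = $161,315.
Sum of the years' digits = 10+9+8+7+6+5+4+3+2+1 = 55.
Year 1: $161,315 × 10/55 = $29,330. Book value $134,385.
Year 2: $161,315 × 9/55 = $26,397. Book value $107,988.
Year 3: $161,315 × 8/55 = $23,464. Book value $84,524.
Year 4: $161,315 × 7/55 = $20,531. Book value $63,993.
Year 5: $161,315 × 6/55 = $17,598. Book value $46,395.
Year 6: $161,315 × 5/55 = $14,665. Book value $31,730.
Year 7: $161,315 × 4/55 = $11,732. Book value $19,998.
Year 8: $161,315 × 3/55 = $8,799. Book value $11,199.

$8,799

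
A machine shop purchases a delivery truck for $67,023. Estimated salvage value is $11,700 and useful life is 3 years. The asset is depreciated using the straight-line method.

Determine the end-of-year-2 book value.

$30,141

Depreciable base = $67,023 − $11,700 = $55,323.
Annual expense = $55,323 / 3 = $18,441.
End of year 1: book value $48,582.
End of year 2: book value $30,141.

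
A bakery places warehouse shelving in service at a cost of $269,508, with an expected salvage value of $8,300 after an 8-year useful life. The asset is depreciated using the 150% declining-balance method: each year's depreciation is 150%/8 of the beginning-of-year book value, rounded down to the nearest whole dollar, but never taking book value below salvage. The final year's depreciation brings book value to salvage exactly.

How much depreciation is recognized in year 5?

$22,022

Depreciable base = $269,508 − $8,300 = $261,208.
Year 1: ⌊$269,508 × 150%/8⌋ = $50,532. Book value $218,976.
Year 2: ⌊$218,976 × 150%/8⌋ = $41,058. Book value $177,918.
Year 3: ⌊$177,918 × 150%/8⌋ = $33,359. Book value $144,559.
Year 4: ⌊$144,559 × 150%/8⌋ = $27,104. Book value $117,455.
Year 5: ⌊$117,455 × 150%/8⌋ = $22,022. Book value $95,433.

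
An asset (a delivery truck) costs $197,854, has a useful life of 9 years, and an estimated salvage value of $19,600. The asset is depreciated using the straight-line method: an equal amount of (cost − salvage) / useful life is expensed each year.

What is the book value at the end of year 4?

Depreciable base = $197,854 − $19,600 = $178,254.
Annual expense = $178,254 / 9 = $19,806.
End of year 1: book value $178,048.
End of year 2: book value $158,242.
End of year 3: book value $138,436.
End of year 4: book value $118,630.

$118,630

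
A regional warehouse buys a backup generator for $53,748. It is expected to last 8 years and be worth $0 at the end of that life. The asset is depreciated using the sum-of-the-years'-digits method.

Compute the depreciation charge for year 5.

$5,972

Depreciable base = $53,748 − $0 = $53,748.
Sum of the years' digits = 8+7+6+5+4+3+2+1 = 36.
Year 1: $53,748 × 8/36 = $11,944. Book value $41,804.
Year 2: $53,748 × 7/36 = $10,451. Book value $31,353.
Year 3: $53,748 × 6/36 = $8,958. Book value $22,395.
Year 4: $53,748 × 5/36 = $7,465. Book value $14,930.
Year 5: $53,748 × 4/36 = $5,972. Book value $8,958.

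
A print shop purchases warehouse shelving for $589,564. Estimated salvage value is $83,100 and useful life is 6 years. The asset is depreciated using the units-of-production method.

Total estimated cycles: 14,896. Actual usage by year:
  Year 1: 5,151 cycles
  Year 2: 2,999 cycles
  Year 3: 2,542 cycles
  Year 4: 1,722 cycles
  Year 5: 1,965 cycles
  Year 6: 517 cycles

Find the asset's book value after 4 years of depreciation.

Depreciable base = $589,564 − $83,100 = $506,464.
Rate = $506,464 / 14,896 cycles = $34 per cycle.
Year 1: 5,151 × $34 = $175,134. Book value $414,430.
Year 2: 2,999 × $34 = $101,966. Book value $312,464.
Year 3: 2,542 × $34 = $86,428. Book value $226,036.
Year 4: 1,722 × $34 = $58,548. Book value $167,488.

$167,488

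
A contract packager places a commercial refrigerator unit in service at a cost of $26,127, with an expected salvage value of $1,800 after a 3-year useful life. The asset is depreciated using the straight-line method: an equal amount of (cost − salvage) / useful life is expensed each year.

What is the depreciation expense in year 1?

Depreciable base = $26,127 − $1,800 = $24,327.
Annual expense = $24,327 / 3 = $8,109.

$8,109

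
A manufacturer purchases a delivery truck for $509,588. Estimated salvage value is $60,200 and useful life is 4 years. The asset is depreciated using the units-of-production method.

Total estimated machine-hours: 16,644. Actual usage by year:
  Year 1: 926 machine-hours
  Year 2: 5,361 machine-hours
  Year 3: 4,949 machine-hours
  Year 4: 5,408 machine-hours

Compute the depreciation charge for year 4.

$146,016

Depreciable base = $509,588 − $60,200 = $449,388.
Rate = $449,388 / 16,644 machine-hours = $27 per machine-hour.
Year 1: 926 × $27 = $25,002. Book value $484,586.
Year 2: 5,361 × $27 = $144,747. Book value $339,839.
Year 3: 4,949 × $27 = $133,623. Book value $206,216.
Year 4: 5,408 × $27 = $146,016. Book value $60,200.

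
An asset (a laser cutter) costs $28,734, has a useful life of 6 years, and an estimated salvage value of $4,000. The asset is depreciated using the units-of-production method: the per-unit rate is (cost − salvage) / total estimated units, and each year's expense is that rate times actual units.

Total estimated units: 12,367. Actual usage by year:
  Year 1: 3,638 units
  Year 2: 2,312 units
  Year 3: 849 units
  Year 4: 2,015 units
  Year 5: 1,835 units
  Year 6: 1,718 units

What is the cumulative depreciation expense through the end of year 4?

$17,628

Depreciable base = $28,734 − $4,000 = $24,734.
Rate = $24,734 / 12,367 units = $2 per unit.
Year 1: 3,638 × $2 = $7,276. Book value $21,458.
Year 2: 2,312 × $2 = $4,624. Book value $16,834.
Year 3: 849 × $2 = $1,698. Book value $15,136.
Year 4: 2,015 × $2 = $4,030. Book value $11,106.
Accumulated through year 4 = $28,734 − $11,106 = $17,628.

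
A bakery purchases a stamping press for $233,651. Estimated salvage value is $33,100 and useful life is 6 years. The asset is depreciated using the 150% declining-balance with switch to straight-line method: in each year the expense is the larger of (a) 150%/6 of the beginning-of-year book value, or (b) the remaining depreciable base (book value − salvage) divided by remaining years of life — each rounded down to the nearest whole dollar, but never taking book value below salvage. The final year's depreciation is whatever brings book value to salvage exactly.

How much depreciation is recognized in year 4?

$24,643

Depreciable base = $233,651 − $33,100 = $200,551.
Year 1: DB = ⌊$233,651 × 150%/6⌋ = $58,412; SL = ⌊$200,551/6⌋ = $33,425 → take DB $58,412. Book value $175,239.
Year 2: DB = ⌊$175,239 × 150%/6⌋ = $43,809; SL = ⌊$142,139/5⌋ = $28,427 → take DB $43,809. Book value $131,430.
Year 3: DB = ⌊$131,430 × 150%/6⌋ = $32,857; SL = ⌊$98,330/4⌋ = $24,582 → take DB $32,857. Book value $98,573.
Year 4: DB = ⌊$98,573 × 150%/6⌋ = $24,643; SL = ⌊$65,473/3⌋ = $21,824 → take DB $24,643. Book value $73,930.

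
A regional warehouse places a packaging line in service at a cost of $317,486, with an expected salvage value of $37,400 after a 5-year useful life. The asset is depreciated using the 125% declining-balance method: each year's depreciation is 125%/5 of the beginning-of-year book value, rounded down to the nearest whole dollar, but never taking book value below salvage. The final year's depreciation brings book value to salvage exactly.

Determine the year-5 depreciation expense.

Depreciable base = $317,486 − $37,400 = $280,086.
Year 1: ⌊$317,486 × 125%/5⌋ = $79,371. Book value $238,115.
Year 2: ⌊$238,115 × 125%/5⌋ = $59,528. Book value $178,587.
Year 3: ⌊$178,587 × 125%/5⌋ = $44,646. Book value $133,941.
Year 4: ⌊$133,941 × 125%/5⌋ = $33,485. Book value $100,456.
Year 5 (final): $100,456 − $37,400 = $63,056. Book value $37,400.

$63,056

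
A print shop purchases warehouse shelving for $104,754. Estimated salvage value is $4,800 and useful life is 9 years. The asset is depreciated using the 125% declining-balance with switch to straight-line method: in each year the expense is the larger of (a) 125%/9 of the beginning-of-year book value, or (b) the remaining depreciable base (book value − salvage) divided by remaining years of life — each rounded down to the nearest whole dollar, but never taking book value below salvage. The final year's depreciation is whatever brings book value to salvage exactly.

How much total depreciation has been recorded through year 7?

Depreciable base = $104,754 − $4,800 = $99,954.
Year 1: DB = ⌊$104,754 × 125%/9⌋ = $14,549; SL = ⌊$99,954/9⌋ = $11,106 → take DB $14,549. Book value $90,205.
Year 2: DB = ⌊$90,205 × 125%/9⌋ = $12,528; SL = ⌊$85,405/8⌋ = $10,675 → take DB $12,528. Book value $77,677.
Year 3: DB = ⌊$77,677 × 125%/9⌋ = $10,788; SL = ⌊$72,877/7⌋ = $10,411 → take DB $10,788. Book value $66,889.
Year 4: DB = ⌊$66,889 × 125%/9⌋ = $9,290; SL = ⌊$62,089/6⌋ = $10,348 → take SL $10,348. Book value $56,541.
Year 5: DB = ⌊$56,541 × 125%/9⌋ = $7,852; SL = ⌊$51,741/5⌋ = $10,348 → take SL $10,348. Book value $46,193.
Year 6: DB = ⌊$46,193 × 125%/9⌋ = $6,415; SL = ⌊$41,393/4⌋ = $10,348 → take SL $10,348. Book value $35,845.
Year 7: DB = ⌊$35,845 × 125%/9⌋ = $4,978; SL = ⌊$31,045/3⌋ = $10,348 → take SL $10,348. Book value $25,497.
Accumulated through year 7 = $104,754 − $25,497 = $79,257.

$79,257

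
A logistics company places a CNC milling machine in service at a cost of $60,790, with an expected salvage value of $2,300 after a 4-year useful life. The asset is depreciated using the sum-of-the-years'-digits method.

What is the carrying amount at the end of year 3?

Depreciable base = $60,790 − $2,300 = $58,490.
Sum of the years' digits = 4+3+2+1 = 10.
Year 1: $58,490 × 4/10 = $23,396. Book value $37,394.
Year 2: $58,490 × 3/10 = $17,547. Book value $19,847.
Year 3: $58,490 × 2/10 = $11,698. Book value $8,149.

$8,149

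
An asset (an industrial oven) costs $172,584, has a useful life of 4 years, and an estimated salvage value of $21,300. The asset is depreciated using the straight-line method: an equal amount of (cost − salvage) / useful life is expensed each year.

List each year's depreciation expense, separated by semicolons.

Depreciable base = $172,584 − $21,300 = $151,284.
Annual expense = $151,284 / 4 = $37,821.
End of year 1: book value $134,763.
End of year 2: book value $96,942.
End of year 3: book value $59,121.
End of year 4: book value $21,300.

$37,821; $37,821; $37,821; $37,821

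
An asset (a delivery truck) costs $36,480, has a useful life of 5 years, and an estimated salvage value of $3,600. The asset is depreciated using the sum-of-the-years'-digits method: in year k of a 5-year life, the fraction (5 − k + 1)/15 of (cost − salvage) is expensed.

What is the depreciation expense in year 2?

$8,768

Depreciable base = $36,480 − $3,600 = $32,880.
Sum of the years' digits = 5+4+3+2+1 = 15.
Year 1: $32,880 × 5/15 = $10,960. Book value $25,520.
Year 2: $32,880 × 4/15 = $8,768. Book value $16,752.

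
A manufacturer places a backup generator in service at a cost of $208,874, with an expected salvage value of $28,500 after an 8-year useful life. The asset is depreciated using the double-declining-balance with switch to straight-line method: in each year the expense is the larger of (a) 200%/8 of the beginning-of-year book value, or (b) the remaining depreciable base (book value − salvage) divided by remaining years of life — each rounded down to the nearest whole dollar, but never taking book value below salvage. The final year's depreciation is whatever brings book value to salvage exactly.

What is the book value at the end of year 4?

Depreciable base = $208,874 − $28,500 = $180,374.
Year 1: DB = ⌊$208,874 × 200%/8⌋ = $52,218; SL = ⌊$180,374/8⌋ = $22,546 → take DB $52,218. Book value $156,656.
Year 2: DB = ⌊$156,656 × 200%/8⌋ = $39,164; SL = ⌊$128,156/7⌋ = $18,308 → take DB $39,164. Book value $117,492.
Year 3: DB = ⌊$117,492 × 200%/8⌋ = $29,373; SL = ⌊$88,992/6⌋ = $14,832 → take DB $29,373. Book value $88,119.
Year 4: DB = ⌊$88,119 × 200%/8⌋ = $22,029; SL = ⌊$59,619/5⌋ = $11,923 → take DB $22,029. Book value $66,090.

$66,090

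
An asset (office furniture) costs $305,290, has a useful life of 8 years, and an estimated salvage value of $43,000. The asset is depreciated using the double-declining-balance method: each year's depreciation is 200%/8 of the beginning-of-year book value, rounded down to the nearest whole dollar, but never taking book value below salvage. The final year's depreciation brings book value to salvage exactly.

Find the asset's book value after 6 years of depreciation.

$54,336

Depreciable base = $305,290 − $43,000 = $262,290.
Year 1: ⌊$305,290 × 200%/8⌋ = $76,322. Book value $228,968.
Year 2: ⌊$228,968 × 200%/8⌋ = $57,242. Book value $171,726.
Year 3: ⌊$171,726 × 200%/8⌋ = $42,931. Book value $128,795.
Year 4: ⌊$128,795 × 200%/8⌋ = $32,198. Book value $96,597.
Year 5: ⌊$96,597 × 200%/8⌋ = $24,149. Book value $72,448.
Year 6: ⌊$72,448 × 200%/8⌋ = $18,112. Book value $54,336.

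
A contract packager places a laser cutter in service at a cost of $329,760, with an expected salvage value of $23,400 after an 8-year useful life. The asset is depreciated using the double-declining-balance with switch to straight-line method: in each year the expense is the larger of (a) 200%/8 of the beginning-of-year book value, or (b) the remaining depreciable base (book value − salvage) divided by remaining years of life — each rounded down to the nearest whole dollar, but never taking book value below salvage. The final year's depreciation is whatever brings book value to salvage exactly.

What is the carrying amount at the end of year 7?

$41,046

Depreciable base = $329,760 − $23,400 = $306,360.
Year 1: DB = ⌊$329,760 × 200%/8⌋ = $82,440; SL = ⌊$306,360/8⌋ = $38,295 → take DB $82,440. Book value $247,320.
Year 2: DB = ⌊$247,320 × 200%/8⌋ = $61,830; SL = ⌊$223,920/7⌋ = $31,988 → take DB $61,830. Book value $185,490.
Year 3: DB = ⌊$185,490 × 200%/8⌋ = $46,372; SL = ⌊$162,090/6⌋ = $27,015 → take DB $46,372. Book value $139,118.
Year 4: DB = ⌊$139,118 × 200%/8⌋ = $34,779; SL = ⌊$115,718/5⌋ = $23,143 → take DB $34,779. Book value $104,339.
Year 5: DB = ⌊$104,339 × 200%/8⌋ = $26,084; SL = ⌊$80,939/4⌋ = $20,234 → take DB $26,084. Book value $78,255.
Year 6: DB = ⌊$78,255 × 200%/8⌋ = $19,563; SL = ⌊$54,855/3⌋ = $18,285 → take DB $19,563. Book value $58,692.
Year 7: DB = ⌊$58,692 × 200%/8⌋ = $14,673; SL = ⌊$35,292/2⌋ = $17,646 → take SL $17,646. Book value $41,046.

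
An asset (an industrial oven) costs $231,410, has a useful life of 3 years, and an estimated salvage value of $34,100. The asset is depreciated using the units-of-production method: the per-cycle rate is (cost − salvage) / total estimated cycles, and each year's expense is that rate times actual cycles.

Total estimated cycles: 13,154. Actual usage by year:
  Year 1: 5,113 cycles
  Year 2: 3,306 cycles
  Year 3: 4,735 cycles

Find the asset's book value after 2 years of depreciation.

$105,125

Depreciable base = $231,410 − $34,100 = $197,310.
Rate = $197,310 / 13,154 cycles = $15 per cycle.
Year 1: 5,113 × $15 = $76,695. Book value $154,715.
Year 2: 3,306 × $15 = $49,590. Book value $105,125.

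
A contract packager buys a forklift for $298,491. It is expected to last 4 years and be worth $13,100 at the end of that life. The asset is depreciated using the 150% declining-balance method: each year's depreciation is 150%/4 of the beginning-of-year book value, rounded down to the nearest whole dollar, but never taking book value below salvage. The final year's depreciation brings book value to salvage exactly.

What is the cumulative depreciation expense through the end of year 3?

Depreciable base = $298,491 − $13,100 = $285,391.
Year 1: ⌊$298,491 × 150%/4⌋ = $111,934. Book value $186,557.
Year 2: ⌊$186,557 × 150%/4⌋ = $69,958. Book value $116,599.
Year 3: ⌊$116,599 × 150%/4⌋ = $43,724. Book value $72,875.
Accumulated through year 3 = $298,491 − $72,875 = $225,616.

$225,616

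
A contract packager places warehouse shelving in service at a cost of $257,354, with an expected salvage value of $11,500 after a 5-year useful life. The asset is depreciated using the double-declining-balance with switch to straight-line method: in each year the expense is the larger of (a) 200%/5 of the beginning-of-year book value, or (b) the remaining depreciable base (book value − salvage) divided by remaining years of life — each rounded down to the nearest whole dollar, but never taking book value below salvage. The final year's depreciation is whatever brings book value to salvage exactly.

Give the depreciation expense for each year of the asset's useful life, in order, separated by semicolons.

Depreciable base = $257,354 − $11,500 = $245,854.
Year 1: DB = ⌊$257,354 × 200%/5⌋ = $102,941; SL = ⌊$245,854/5⌋ = $49,170 → take DB $102,941. Book value $154,413.
Year 2: DB = ⌊$154,413 × 200%/5⌋ = $61,765; SL = ⌊$142,913/4⌋ = $35,728 → take DB $61,765. Book value $92,648.
Year 3: DB = ⌊$92,648 × 200%/5⌋ = $37,059; SL = ⌊$81,148/3⌋ = $27,049 → take DB $37,059. Book value $55,589.
Year 4: DB = ⌊$55,589 × 200%/5⌋ = $22,235; SL = ⌊$44,089/2⌋ = $22,044 → take DB $22,235. Book value $33,354.
Year 5 (final): $33,354 − $11,500 = $21,854. Book value $11,500.

$102,941; $61,765; $37,059; $22,235; $21,854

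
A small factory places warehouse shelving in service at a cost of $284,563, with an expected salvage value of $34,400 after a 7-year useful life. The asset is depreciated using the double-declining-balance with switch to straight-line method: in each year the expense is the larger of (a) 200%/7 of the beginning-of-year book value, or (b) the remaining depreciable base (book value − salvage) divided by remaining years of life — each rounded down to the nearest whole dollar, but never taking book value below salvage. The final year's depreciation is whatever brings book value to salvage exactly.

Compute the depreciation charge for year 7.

Depreciable base = $284,563 − $34,400 = $250,163.
Year 1: DB = ⌊$284,563 × 200%/7⌋ = $81,303; SL = ⌊$250,163/7⌋ = $35,737 → take DB $81,303. Book value $203,260.
Year 2: DB = ⌊$203,260 × 200%/7⌋ = $58,074; SL = ⌊$168,860/6⌋ = $28,143 → take DB $58,074. Book value $145,186.
Year 3: DB = ⌊$145,186 × 200%/7⌋ = $41,481; SL = ⌊$110,786/5⌋ = $22,157 → take DB $41,481. Book value $103,705.
Year 4: DB = ⌊$103,705 × 200%/7⌋ = $29,630; SL = ⌊$69,305/4⌋ = $17,326 → take DB $29,630. Book value $74,075.
Year 5: DB = ⌊$74,075 × 200%/7⌋ = $21,164; SL = ⌊$39,675/3⌋ = $13,225 → take DB $21,164. Book value $52,911.
Year 6: DB = ⌊$52,911 × 200%/7⌋ = $15,117; SL = ⌊$18,511/2⌋ = $9,255 → take DB $15,117. Book value $37,794.
Year 7 (final): $37,794 − $34,400 = $3,394. Book value $34,400.

$3,394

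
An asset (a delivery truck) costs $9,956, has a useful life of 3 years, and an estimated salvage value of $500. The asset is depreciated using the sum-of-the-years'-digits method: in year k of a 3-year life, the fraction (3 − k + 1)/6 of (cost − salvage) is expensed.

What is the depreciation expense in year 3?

Depreciable base = $9,956 − $500 = $9,456.
Sum of the years' digits = 3+2+1 = 6.
Year 1: $9,456 × 3/6 = $4,728. Book value $5,228.
Year 2: $9,456 × 2/6 = $3,152. Book value $2,076.
Year 3: $9,456 × 1/6 = $1,576. Book value $500.

$1,576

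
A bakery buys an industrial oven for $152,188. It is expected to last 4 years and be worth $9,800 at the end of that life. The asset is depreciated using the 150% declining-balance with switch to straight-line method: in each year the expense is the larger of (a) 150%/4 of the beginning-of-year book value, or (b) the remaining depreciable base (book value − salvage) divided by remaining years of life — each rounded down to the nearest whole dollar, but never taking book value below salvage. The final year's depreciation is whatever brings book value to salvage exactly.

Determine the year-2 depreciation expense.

Depreciable base = $152,188 − $9,800 = $142,388.
Year 1: DB = ⌊$152,188 × 150%/4⌋ = $57,070; SL = ⌊$142,388/4⌋ = $35,597 → take DB $57,070. Book value $95,118.
Year 2: DB = ⌊$95,118 × 150%/4⌋ = $35,669; SL = ⌊$85,318/3⌋ = $28,439 → take DB $35,669. Book value $59,449.

$35,669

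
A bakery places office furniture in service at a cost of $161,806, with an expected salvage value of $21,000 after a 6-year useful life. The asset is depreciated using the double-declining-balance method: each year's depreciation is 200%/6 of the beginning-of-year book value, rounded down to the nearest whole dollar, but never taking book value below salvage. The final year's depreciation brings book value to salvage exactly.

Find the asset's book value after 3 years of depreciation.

Depreciable base = $161,806 − $21,000 = $140,806.
Year 1: ⌊$161,806 × 200%/6⌋ = $53,935. Book value $107,871.
Year 2: ⌊$107,871 × 200%/6⌋ = $35,957. Book value $71,914.
Year 3: ⌊$71,914 × 200%/6⌋ = $23,971. Book value $47,943.

$47,943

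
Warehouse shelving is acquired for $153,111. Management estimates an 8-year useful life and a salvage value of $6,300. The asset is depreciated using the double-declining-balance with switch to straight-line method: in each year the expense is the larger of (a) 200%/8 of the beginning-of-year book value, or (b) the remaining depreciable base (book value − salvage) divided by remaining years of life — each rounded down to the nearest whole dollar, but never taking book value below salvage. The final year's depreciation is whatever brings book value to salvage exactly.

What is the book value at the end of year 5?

Depreciable base = $153,111 − $6,300 = $146,811.
Year 1: DB = ⌊$153,111 × 200%/8⌋ = $38,277; SL = ⌊$146,811/8⌋ = $18,351 → take DB $38,277. Book value $114,834.
Year 2: DB = ⌊$114,834 × 200%/8⌋ = $28,708; SL = ⌊$108,534/7⌋ = $15,504 → take DB $28,708. Book value $86,126.
Year 3: DB = ⌊$86,126 × 200%/8⌋ = $21,531; SL = ⌊$79,826/6⌋ = $13,304 → take DB $21,531. Book value $64,595.
Year 4: DB = ⌊$64,595 × 200%/8⌋ = $16,148; SL = ⌊$58,295/5⌋ = $11,659 → take DB $16,148. Book value $48,447.
Year 5: DB = ⌊$48,447 × 200%/8⌋ = $12,111; SL = ⌊$42,147/4⌋ = $10,536 → take DB $12,111. Book value $36,336.

$36,336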